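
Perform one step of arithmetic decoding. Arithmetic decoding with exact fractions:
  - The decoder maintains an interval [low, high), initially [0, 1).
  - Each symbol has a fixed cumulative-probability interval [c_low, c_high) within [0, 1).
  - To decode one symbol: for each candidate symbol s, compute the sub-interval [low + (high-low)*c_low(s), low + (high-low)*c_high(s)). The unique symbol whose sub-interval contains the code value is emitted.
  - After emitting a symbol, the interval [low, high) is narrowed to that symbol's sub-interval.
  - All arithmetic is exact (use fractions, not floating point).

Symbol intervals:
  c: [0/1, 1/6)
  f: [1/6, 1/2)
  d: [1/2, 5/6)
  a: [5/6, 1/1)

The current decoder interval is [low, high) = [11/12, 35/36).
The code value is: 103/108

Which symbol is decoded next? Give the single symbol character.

Answer: d

Derivation:
Interval width = high − low = 35/36 − 11/12 = 1/18
Scaled code = (code − low) / width = (103/108 − 11/12) / 1/18 = 2/3
  c: [0/1, 1/6) 
  f: [1/6, 1/2) 
  d: [1/2, 5/6) ← scaled code falls here ✓
  a: [5/6, 1/1) 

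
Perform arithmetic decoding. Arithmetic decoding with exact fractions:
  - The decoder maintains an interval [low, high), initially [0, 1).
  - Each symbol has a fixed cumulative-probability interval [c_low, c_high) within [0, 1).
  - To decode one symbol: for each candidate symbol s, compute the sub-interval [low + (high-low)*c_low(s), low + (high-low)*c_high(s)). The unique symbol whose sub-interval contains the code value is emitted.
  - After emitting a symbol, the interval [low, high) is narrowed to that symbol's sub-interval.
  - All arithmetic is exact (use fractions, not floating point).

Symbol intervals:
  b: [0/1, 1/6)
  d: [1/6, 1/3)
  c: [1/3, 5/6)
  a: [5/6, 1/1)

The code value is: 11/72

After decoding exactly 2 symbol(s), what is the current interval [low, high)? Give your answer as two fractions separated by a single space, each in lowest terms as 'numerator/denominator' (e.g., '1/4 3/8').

Step 1: interval [0/1, 1/1), width = 1/1 - 0/1 = 1/1
  'b': [0/1 + 1/1*0/1, 0/1 + 1/1*1/6) = [0/1, 1/6) <- contains code 11/72
  'd': [0/1 + 1/1*1/6, 0/1 + 1/1*1/3) = [1/6, 1/3)
  'c': [0/1 + 1/1*1/3, 0/1 + 1/1*5/6) = [1/3, 5/6)
  'a': [0/1 + 1/1*5/6, 0/1 + 1/1*1/1) = [5/6, 1/1)
  emit 'b', narrow to [0/1, 1/6)
Step 2: interval [0/1, 1/6), width = 1/6 - 0/1 = 1/6
  'b': [0/1 + 1/6*0/1, 0/1 + 1/6*1/6) = [0/1, 1/36)
  'd': [0/1 + 1/6*1/6, 0/1 + 1/6*1/3) = [1/36, 1/18)
  'c': [0/1 + 1/6*1/3, 0/1 + 1/6*5/6) = [1/18, 5/36)
  'a': [0/1 + 1/6*5/6, 0/1 + 1/6*1/1) = [5/36, 1/6) <- contains code 11/72
  emit 'a', narrow to [5/36, 1/6)

Answer: 5/36 1/6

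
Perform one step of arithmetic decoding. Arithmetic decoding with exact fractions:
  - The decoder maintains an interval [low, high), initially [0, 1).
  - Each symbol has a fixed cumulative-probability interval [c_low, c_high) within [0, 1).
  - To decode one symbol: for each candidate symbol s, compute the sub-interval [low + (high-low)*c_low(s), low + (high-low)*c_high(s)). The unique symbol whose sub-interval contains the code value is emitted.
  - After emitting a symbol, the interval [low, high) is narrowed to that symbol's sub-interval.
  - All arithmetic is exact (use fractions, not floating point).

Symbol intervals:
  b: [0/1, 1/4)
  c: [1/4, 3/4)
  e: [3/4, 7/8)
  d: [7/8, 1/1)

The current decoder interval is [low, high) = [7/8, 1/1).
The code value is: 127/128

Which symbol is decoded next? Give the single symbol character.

Interval width = high − low = 1/1 − 7/8 = 1/8
Scaled code = (code − low) / width = (127/128 − 7/8) / 1/8 = 15/16
  b: [0/1, 1/4) 
  c: [1/4, 3/4) 
  e: [3/4, 7/8) 
  d: [7/8, 1/1) ← scaled code falls here ✓

Answer: d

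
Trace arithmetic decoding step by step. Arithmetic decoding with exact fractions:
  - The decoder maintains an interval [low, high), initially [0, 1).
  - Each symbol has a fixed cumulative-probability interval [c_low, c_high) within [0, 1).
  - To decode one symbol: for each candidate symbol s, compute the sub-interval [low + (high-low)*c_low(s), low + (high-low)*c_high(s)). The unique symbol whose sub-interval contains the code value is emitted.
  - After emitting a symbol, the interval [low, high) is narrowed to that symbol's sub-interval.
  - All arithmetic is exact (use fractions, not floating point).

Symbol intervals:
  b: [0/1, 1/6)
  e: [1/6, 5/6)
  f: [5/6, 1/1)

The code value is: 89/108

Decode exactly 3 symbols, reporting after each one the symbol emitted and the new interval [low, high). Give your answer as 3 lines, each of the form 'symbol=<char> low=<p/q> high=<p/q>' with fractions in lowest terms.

Answer: symbol=e low=1/6 high=5/6
symbol=f low=13/18 high=5/6
symbol=f low=22/27 high=5/6

Derivation:
Step 1: interval [0/1, 1/1), width = 1/1 - 0/1 = 1/1
  'b': [0/1 + 1/1*0/1, 0/1 + 1/1*1/6) = [0/1, 1/6)
  'e': [0/1 + 1/1*1/6, 0/1 + 1/1*5/6) = [1/6, 5/6) <- contains code 89/108
  'f': [0/1 + 1/1*5/6, 0/1 + 1/1*1/1) = [5/6, 1/1)
  emit 'e', narrow to [1/6, 5/6)
Step 2: interval [1/6, 5/6), width = 5/6 - 1/6 = 2/3
  'b': [1/6 + 2/3*0/1, 1/6 + 2/3*1/6) = [1/6, 5/18)
  'e': [1/6 + 2/3*1/6, 1/6 + 2/3*5/6) = [5/18, 13/18)
  'f': [1/6 + 2/3*5/6, 1/6 + 2/3*1/1) = [13/18, 5/6) <- contains code 89/108
  emit 'f', narrow to [13/18, 5/6)
Step 3: interval [13/18, 5/6), width = 5/6 - 13/18 = 1/9
  'b': [13/18 + 1/9*0/1, 13/18 + 1/9*1/6) = [13/18, 20/27)
  'e': [13/18 + 1/9*1/6, 13/18 + 1/9*5/6) = [20/27, 22/27)
  'f': [13/18 + 1/9*5/6, 13/18 + 1/9*1/1) = [22/27, 5/6) <- contains code 89/108
  emit 'f', narrow to [22/27, 5/6)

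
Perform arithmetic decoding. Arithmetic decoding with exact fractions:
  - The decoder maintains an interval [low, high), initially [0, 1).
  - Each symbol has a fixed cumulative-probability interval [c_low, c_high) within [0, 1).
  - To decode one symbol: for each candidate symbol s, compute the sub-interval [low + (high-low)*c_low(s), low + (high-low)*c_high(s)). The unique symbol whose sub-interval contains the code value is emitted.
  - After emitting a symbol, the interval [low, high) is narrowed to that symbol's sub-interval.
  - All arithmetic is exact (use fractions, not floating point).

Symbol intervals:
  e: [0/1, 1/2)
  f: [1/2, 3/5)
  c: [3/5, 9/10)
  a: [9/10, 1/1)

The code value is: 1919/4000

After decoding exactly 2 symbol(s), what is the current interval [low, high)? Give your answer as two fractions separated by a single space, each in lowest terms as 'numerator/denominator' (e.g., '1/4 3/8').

Answer: 9/20 1/2

Derivation:
Step 1: interval [0/1, 1/1), width = 1/1 - 0/1 = 1/1
  'e': [0/1 + 1/1*0/1, 0/1 + 1/1*1/2) = [0/1, 1/2) <- contains code 1919/4000
  'f': [0/1 + 1/1*1/2, 0/1 + 1/1*3/5) = [1/2, 3/5)
  'c': [0/1 + 1/1*3/5, 0/1 + 1/1*9/10) = [3/5, 9/10)
  'a': [0/1 + 1/1*9/10, 0/1 + 1/1*1/1) = [9/10, 1/1)
  emit 'e', narrow to [0/1, 1/2)
Step 2: interval [0/1, 1/2), width = 1/2 - 0/1 = 1/2
  'e': [0/1 + 1/2*0/1, 0/1 + 1/2*1/2) = [0/1, 1/4)
  'f': [0/1 + 1/2*1/2, 0/1 + 1/2*3/5) = [1/4, 3/10)
  'c': [0/1 + 1/2*3/5, 0/1 + 1/2*9/10) = [3/10, 9/20)
  'a': [0/1 + 1/2*9/10, 0/1 + 1/2*1/1) = [9/20, 1/2) <- contains code 1919/4000
  emit 'a', narrow to [9/20, 1/2)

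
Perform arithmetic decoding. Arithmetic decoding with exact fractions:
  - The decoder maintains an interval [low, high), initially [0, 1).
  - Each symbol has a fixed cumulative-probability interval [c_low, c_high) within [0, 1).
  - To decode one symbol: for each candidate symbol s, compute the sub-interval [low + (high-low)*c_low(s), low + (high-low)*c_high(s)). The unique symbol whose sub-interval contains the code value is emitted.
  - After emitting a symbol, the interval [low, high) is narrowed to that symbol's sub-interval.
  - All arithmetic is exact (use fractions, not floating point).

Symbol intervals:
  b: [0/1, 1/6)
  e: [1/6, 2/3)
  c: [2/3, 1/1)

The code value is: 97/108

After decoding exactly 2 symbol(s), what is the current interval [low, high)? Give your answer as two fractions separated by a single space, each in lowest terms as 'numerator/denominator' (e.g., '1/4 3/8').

Answer: 8/9 1/1

Derivation:
Step 1: interval [0/1, 1/1), width = 1/1 - 0/1 = 1/1
  'b': [0/1 + 1/1*0/1, 0/1 + 1/1*1/6) = [0/1, 1/6)
  'e': [0/1 + 1/1*1/6, 0/1 + 1/1*2/3) = [1/6, 2/3)
  'c': [0/1 + 1/1*2/3, 0/1 + 1/1*1/1) = [2/3, 1/1) <- contains code 97/108
  emit 'c', narrow to [2/3, 1/1)
Step 2: interval [2/3, 1/1), width = 1/1 - 2/3 = 1/3
  'b': [2/3 + 1/3*0/1, 2/3 + 1/3*1/6) = [2/3, 13/18)
  'e': [2/3 + 1/3*1/6, 2/3 + 1/3*2/3) = [13/18, 8/9)
  'c': [2/3 + 1/3*2/3, 2/3 + 1/3*1/1) = [8/9, 1/1) <- contains code 97/108
  emit 'c', narrow to [8/9, 1/1)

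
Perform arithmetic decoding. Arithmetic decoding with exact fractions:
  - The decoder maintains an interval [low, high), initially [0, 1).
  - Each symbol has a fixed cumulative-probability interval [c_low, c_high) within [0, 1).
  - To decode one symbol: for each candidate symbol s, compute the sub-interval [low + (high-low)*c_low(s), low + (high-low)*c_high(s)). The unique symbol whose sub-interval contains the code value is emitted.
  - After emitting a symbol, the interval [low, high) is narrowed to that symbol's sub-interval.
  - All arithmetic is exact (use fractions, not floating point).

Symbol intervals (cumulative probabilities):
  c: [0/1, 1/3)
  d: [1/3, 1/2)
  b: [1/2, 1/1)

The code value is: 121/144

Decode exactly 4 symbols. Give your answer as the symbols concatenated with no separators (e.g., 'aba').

Step 1: interval [0/1, 1/1), width = 1/1 - 0/1 = 1/1
  'c': [0/1 + 1/1*0/1, 0/1 + 1/1*1/3) = [0/1, 1/3)
  'd': [0/1 + 1/1*1/3, 0/1 + 1/1*1/2) = [1/3, 1/2)
  'b': [0/1 + 1/1*1/2, 0/1 + 1/1*1/1) = [1/2, 1/1) <- contains code 121/144
  emit 'b', narrow to [1/2, 1/1)
Step 2: interval [1/2, 1/1), width = 1/1 - 1/2 = 1/2
  'c': [1/2 + 1/2*0/1, 1/2 + 1/2*1/3) = [1/2, 2/3)
  'd': [1/2 + 1/2*1/3, 1/2 + 1/2*1/2) = [2/3, 3/4)
  'b': [1/2 + 1/2*1/2, 1/2 + 1/2*1/1) = [3/4, 1/1) <- contains code 121/144
  emit 'b', narrow to [3/4, 1/1)
Step 3: interval [3/4, 1/1), width = 1/1 - 3/4 = 1/4
  'c': [3/4 + 1/4*0/1, 3/4 + 1/4*1/3) = [3/4, 5/6)
  'd': [3/4 + 1/4*1/3, 3/4 + 1/4*1/2) = [5/6, 7/8) <- contains code 121/144
  'b': [3/4 + 1/4*1/2, 3/4 + 1/4*1/1) = [7/8, 1/1)
  emit 'd', narrow to [5/6, 7/8)
Step 4: interval [5/6, 7/8), width = 7/8 - 5/6 = 1/24
  'c': [5/6 + 1/24*0/1, 5/6 + 1/24*1/3) = [5/6, 61/72) <- contains code 121/144
  'd': [5/6 + 1/24*1/3, 5/6 + 1/24*1/2) = [61/72, 41/48)
  'b': [5/6 + 1/24*1/2, 5/6 + 1/24*1/1) = [41/48, 7/8)
  emit 'c', narrow to [5/6, 61/72)

Answer: bbdc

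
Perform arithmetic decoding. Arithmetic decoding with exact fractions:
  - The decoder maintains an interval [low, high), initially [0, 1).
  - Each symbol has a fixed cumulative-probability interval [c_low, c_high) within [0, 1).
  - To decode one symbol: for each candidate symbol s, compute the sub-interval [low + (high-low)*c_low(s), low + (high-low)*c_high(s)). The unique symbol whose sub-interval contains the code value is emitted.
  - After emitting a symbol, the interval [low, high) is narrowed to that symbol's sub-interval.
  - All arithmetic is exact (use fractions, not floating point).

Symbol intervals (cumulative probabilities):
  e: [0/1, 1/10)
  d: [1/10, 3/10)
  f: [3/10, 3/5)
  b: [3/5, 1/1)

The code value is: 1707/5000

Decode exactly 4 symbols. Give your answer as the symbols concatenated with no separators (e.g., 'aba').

Answer: fddf

Derivation:
Step 1: interval [0/1, 1/1), width = 1/1 - 0/1 = 1/1
  'e': [0/1 + 1/1*0/1, 0/1 + 1/1*1/10) = [0/1, 1/10)
  'd': [0/1 + 1/1*1/10, 0/1 + 1/1*3/10) = [1/10, 3/10)
  'f': [0/1 + 1/1*3/10, 0/1 + 1/1*3/5) = [3/10, 3/5) <- contains code 1707/5000
  'b': [0/1 + 1/1*3/5, 0/1 + 1/1*1/1) = [3/5, 1/1)
  emit 'f', narrow to [3/10, 3/5)
Step 2: interval [3/10, 3/5), width = 3/5 - 3/10 = 3/10
  'e': [3/10 + 3/10*0/1, 3/10 + 3/10*1/10) = [3/10, 33/100)
  'd': [3/10 + 3/10*1/10, 3/10 + 3/10*3/10) = [33/100, 39/100) <- contains code 1707/5000
  'f': [3/10 + 3/10*3/10, 3/10 + 3/10*3/5) = [39/100, 12/25)
  'b': [3/10 + 3/10*3/5, 3/10 + 3/10*1/1) = [12/25, 3/5)
  emit 'd', narrow to [33/100, 39/100)
Step 3: interval [33/100, 39/100), width = 39/100 - 33/100 = 3/50
  'e': [33/100 + 3/50*0/1, 33/100 + 3/50*1/10) = [33/100, 42/125)
  'd': [33/100 + 3/50*1/10, 33/100 + 3/50*3/10) = [42/125, 87/250) <- contains code 1707/5000
  'f': [33/100 + 3/50*3/10, 33/100 + 3/50*3/5) = [87/250, 183/500)
  'b': [33/100 + 3/50*3/5, 33/100 + 3/50*1/1) = [183/500, 39/100)
  emit 'd', narrow to [42/125, 87/250)
Step 4: interval [42/125, 87/250), width = 87/250 - 42/125 = 3/250
  'e': [42/125 + 3/250*0/1, 42/125 + 3/250*1/10) = [42/125, 843/2500)
  'd': [42/125 + 3/250*1/10, 42/125 + 3/250*3/10) = [843/2500, 849/2500)
  'f': [42/125 + 3/250*3/10, 42/125 + 3/250*3/5) = [849/2500, 429/1250) <- contains code 1707/5000
  'b': [42/125 + 3/250*3/5, 42/125 + 3/250*1/1) = [429/1250, 87/250)
  emit 'f', narrow to [849/2500, 429/1250)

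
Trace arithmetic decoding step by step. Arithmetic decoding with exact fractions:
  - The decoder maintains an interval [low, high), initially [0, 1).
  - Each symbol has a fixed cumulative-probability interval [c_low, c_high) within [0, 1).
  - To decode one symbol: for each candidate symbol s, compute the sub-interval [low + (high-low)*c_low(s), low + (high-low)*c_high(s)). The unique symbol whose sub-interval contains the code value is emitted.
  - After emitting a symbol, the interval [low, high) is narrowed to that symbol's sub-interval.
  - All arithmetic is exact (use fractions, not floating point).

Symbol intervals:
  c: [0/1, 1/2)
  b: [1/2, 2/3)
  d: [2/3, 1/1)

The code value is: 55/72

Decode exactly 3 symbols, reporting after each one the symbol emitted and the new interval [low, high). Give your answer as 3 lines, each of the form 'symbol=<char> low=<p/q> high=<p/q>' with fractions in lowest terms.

Step 1: interval [0/1, 1/1), width = 1/1 - 0/1 = 1/1
  'c': [0/1 + 1/1*0/1, 0/1 + 1/1*1/2) = [0/1, 1/2)
  'b': [0/1 + 1/1*1/2, 0/1 + 1/1*2/3) = [1/2, 2/3)
  'd': [0/1 + 1/1*2/3, 0/1 + 1/1*1/1) = [2/3, 1/1) <- contains code 55/72
  emit 'd', narrow to [2/3, 1/1)
Step 2: interval [2/3, 1/1), width = 1/1 - 2/3 = 1/3
  'c': [2/3 + 1/3*0/1, 2/3 + 1/3*1/2) = [2/3, 5/6) <- contains code 55/72
  'b': [2/3 + 1/3*1/2, 2/3 + 1/3*2/3) = [5/6, 8/9)
  'd': [2/3 + 1/3*2/3, 2/3 + 1/3*1/1) = [8/9, 1/1)
  emit 'c', narrow to [2/3, 5/6)
Step 3: interval [2/3, 5/6), width = 5/6 - 2/3 = 1/6
  'c': [2/3 + 1/6*0/1, 2/3 + 1/6*1/2) = [2/3, 3/4)
  'b': [2/3 + 1/6*1/2, 2/3 + 1/6*2/3) = [3/4, 7/9) <- contains code 55/72
  'd': [2/3 + 1/6*2/3, 2/3 + 1/6*1/1) = [7/9, 5/6)
  emit 'b', narrow to [3/4, 7/9)

Answer: symbol=d low=2/3 high=1/1
symbol=c low=2/3 high=5/6
symbol=b low=3/4 high=7/9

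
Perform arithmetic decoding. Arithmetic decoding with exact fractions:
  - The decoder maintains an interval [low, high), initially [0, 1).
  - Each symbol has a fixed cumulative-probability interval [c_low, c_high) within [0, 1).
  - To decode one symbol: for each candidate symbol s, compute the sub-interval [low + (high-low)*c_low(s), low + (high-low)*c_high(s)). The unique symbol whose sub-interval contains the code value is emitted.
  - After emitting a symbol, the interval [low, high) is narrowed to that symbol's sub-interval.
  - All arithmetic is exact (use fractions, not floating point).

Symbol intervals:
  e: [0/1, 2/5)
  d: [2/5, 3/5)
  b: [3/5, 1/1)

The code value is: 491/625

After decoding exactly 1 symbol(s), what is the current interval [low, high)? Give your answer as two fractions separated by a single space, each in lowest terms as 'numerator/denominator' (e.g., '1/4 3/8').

Step 1: interval [0/1, 1/1), width = 1/1 - 0/1 = 1/1
  'e': [0/1 + 1/1*0/1, 0/1 + 1/1*2/5) = [0/1, 2/5)
  'd': [0/1 + 1/1*2/5, 0/1 + 1/1*3/5) = [2/5, 3/5)
  'b': [0/1 + 1/1*3/5, 0/1 + 1/1*1/1) = [3/5, 1/1) <- contains code 491/625
  emit 'b', narrow to [3/5, 1/1)

Answer: 3/5 1/1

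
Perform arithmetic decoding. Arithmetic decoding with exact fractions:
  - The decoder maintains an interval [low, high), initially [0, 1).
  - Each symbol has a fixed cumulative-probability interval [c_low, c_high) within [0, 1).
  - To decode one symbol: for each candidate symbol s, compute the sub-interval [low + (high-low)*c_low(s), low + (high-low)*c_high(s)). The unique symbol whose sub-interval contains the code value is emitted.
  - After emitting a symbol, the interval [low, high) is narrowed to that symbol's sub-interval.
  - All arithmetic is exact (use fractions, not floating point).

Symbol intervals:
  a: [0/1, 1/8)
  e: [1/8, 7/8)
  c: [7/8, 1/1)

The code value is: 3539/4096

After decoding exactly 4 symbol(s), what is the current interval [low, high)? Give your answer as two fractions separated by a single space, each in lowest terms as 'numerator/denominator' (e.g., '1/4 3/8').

Answer: 221/256 1771/2048

Derivation:
Step 1: interval [0/1, 1/1), width = 1/1 - 0/1 = 1/1
  'a': [0/1 + 1/1*0/1, 0/1 + 1/1*1/8) = [0/1, 1/8)
  'e': [0/1 + 1/1*1/8, 0/1 + 1/1*7/8) = [1/8, 7/8) <- contains code 3539/4096
  'c': [0/1 + 1/1*7/8, 0/1 + 1/1*1/1) = [7/8, 1/1)
  emit 'e', narrow to [1/8, 7/8)
Step 2: interval [1/8, 7/8), width = 7/8 - 1/8 = 3/4
  'a': [1/8 + 3/4*0/1, 1/8 + 3/4*1/8) = [1/8, 7/32)
  'e': [1/8 + 3/4*1/8, 1/8 + 3/4*7/8) = [7/32, 25/32)
  'c': [1/8 + 3/4*7/8, 1/8 + 3/4*1/1) = [25/32, 7/8) <- contains code 3539/4096
  emit 'c', narrow to [25/32, 7/8)
Step 3: interval [25/32, 7/8), width = 7/8 - 25/32 = 3/32
  'a': [25/32 + 3/32*0/1, 25/32 + 3/32*1/8) = [25/32, 203/256)
  'e': [25/32 + 3/32*1/8, 25/32 + 3/32*7/8) = [203/256, 221/256)
  'c': [25/32 + 3/32*7/8, 25/32 + 3/32*1/1) = [221/256, 7/8) <- contains code 3539/4096
  emit 'c', narrow to [221/256, 7/8)
Step 4: interval [221/256, 7/8), width = 7/8 - 221/256 = 3/256
  'a': [221/256 + 3/256*0/1, 221/256 + 3/256*1/8) = [221/256, 1771/2048) <- contains code 3539/4096
  'e': [221/256 + 3/256*1/8, 221/256 + 3/256*7/8) = [1771/2048, 1789/2048)
  'c': [221/256 + 3/256*7/8, 221/256 + 3/256*1/1) = [1789/2048, 7/8)
  emit 'a', narrow to [221/256, 1771/2048)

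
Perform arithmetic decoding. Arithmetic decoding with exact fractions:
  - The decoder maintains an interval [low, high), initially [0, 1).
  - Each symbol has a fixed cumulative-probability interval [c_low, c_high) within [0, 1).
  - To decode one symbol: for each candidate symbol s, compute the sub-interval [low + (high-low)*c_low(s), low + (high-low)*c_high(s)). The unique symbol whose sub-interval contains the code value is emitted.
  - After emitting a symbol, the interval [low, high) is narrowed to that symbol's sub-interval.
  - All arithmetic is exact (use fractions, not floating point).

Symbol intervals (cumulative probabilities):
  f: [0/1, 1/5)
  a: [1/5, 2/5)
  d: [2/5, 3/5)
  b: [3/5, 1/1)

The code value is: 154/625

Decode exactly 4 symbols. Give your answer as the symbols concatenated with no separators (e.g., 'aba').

Answer: aafb

Derivation:
Step 1: interval [0/1, 1/1), width = 1/1 - 0/1 = 1/1
  'f': [0/1 + 1/1*0/1, 0/1 + 1/1*1/5) = [0/1, 1/5)
  'a': [0/1 + 1/1*1/5, 0/1 + 1/1*2/5) = [1/5, 2/5) <- contains code 154/625
  'd': [0/1 + 1/1*2/5, 0/1 + 1/1*3/5) = [2/5, 3/5)
  'b': [0/1 + 1/1*3/5, 0/1 + 1/1*1/1) = [3/5, 1/1)
  emit 'a', narrow to [1/5, 2/5)
Step 2: interval [1/5, 2/5), width = 2/5 - 1/5 = 1/5
  'f': [1/5 + 1/5*0/1, 1/5 + 1/5*1/5) = [1/5, 6/25)
  'a': [1/5 + 1/5*1/5, 1/5 + 1/5*2/5) = [6/25, 7/25) <- contains code 154/625
  'd': [1/5 + 1/5*2/5, 1/5 + 1/5*3/5) = [7/25, 8/25)
  'b': [1/5 + 1/5*3/5, 1/5 + 1/5*1/1) = [8/25, 2/5)
  emit 'a', narrow to [6/25, 7/25)
Step 3: interval [6/25, 7/25), width = 7/25 - 6/25 = 1/25
  'f': [6/25 + 1/25*0/1, 6/25 + 1/25*1/5) = [6/25, 31/125) <- contains code 154/625
  'a': [6/25 + 1/25*1/5, 6/25 + 1/25*2/5) = [31/125, 32/125)
  'd': [6/25 + 1/25*2/5, 6/25 + 1/25*3/5) = [32/125, 33/125)
  'b': [6/25 + 1/25*3/5, 6/25 + 1/25*1/1) = [33/125, 7/25)
  emit 'f', narrow to [6/25, 31/125)
Step 4: interval [6/25, 31/125), width = 31/125 - 6/25 = 1/125
  'f': [6/25 + 1/125*0/1, 6/25 + 1/125*1/5) = [6/25, 151/625)
  'a': [6/25 + 1/125*1/5, 6/25 + 1/125*2/5) = [151/625, 152/625)
  'd': [6/25 + 1/125*2/5, 6/25 + 1/125*3/5) = [152/625, 153/625)
  'b': [6/25 + 1/125*3/5, 6/25 + 1/125*1/1) = [153/625, 31/125) <- contains code 154/625
  emit 'b', narrow to [153/625, 31/125)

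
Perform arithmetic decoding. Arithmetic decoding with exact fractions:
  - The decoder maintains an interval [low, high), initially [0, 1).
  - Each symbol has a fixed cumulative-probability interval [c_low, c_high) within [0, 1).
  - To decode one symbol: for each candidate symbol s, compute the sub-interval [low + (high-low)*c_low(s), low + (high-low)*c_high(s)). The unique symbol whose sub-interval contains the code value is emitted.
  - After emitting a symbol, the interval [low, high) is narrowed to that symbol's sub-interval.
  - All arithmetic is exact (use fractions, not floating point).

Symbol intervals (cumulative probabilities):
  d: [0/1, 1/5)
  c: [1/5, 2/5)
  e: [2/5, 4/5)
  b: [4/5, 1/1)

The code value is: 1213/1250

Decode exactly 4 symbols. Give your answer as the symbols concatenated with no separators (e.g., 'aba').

Answer: bbcc

Derivation:
Step 1: interval [0/1, 1/1), width = 1/1 - 0/1 = 1/1
  'd': [0/1 + 1/1*0/1, 0/1 + 1/1*1/5) = [0/1, 1/5)
  'c': [0/1 + 1/1*1/5, 0/1 + 1/1*2/5) = [1/5, 2/5)
  'e': [0/1 + 1/1*2/5, 0/1 + 1/1*4/5) = [2/5, 4/5)
  'b': [0/1 + 1/1*4/5, 0/1 + 1/1*1/1) = [4/5, 1/1) <- contains code 1213/1250
  emit 'b', narrow to [4/5, 1/1)
Step 2: interval [4/5, 1/1), width = 1/1 - 4/5 = 1/5
  'd': [4/5 + 1/5*0/1, 4/5 + 1/5*1/5) = [4/5, 21/25)
  'c': [4/5 + 1/5*1/5, 4/5 + 1/5*2/5) = [21/25, 22/25)
  'e': [4/5 + 1/5*2/5, 4/5 + 1/5*4/5) = [22/25, 24/25)
  'b': [4/5 + 1/5*4/5, 4/5 + 1/5*1/1) = [24/25, 1/1) <- contains code 1213/1250
  emit 'b', narrow to [24/25, 1/1)
Step 3: interval [24/25, 1/1), width = 1/1 - 24/25 = 1/25
  'd': [24/25 + 1/25*0/1, 24/25 + 1/25*1/5) = [24/25, 121/125)
  'c': [24/25 + 1/25*1/5, 24/25 + 1/25*2/5) = [121/125, 122/125) <- contains code 1213/1250
  'e': [24/25 + 1/25*2/5, 24/25 + 1/25*4/5) = [122/125, 124/125)
  'b': [24/25 + 1/25*4/5, 24/25 + 1/25*1/1) = [124/125, 1/1)
  emit 'c', narrow to [121/125, 122/125)
Step 4: interval [121/125, 122/125), width = 122/125 - 121/125 = 1/125
  'd': [121/125 + 1/125*0/1, 121/125 + 1/125*1/5) = [121/125, 606/625)
  'c': [121/125 + 1/125*1/5, 121/125 + 1/125*2/5) = [606/625, 607/625) <- contains code 1213/1250
  'e': [121/125 + 1/125*2/5, 121/125 + 1/125*4/5) = [607/625, 609/625)
  'b': [121/125 + 1/125*4/5, 121/125 + 1/125*1/1) = [609/625, 122/125)
  emit 'c', narrow to [606/625, 607/625)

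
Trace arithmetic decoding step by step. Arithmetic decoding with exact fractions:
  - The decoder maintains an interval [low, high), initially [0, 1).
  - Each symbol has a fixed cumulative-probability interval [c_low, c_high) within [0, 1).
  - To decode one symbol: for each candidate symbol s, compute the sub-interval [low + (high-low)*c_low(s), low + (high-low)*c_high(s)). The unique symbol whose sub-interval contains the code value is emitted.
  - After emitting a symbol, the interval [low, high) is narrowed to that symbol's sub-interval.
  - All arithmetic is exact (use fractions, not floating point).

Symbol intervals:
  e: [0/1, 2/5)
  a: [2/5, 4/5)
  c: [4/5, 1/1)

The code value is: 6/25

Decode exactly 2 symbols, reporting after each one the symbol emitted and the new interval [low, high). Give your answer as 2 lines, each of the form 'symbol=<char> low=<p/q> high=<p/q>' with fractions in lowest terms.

Answer: symbol=e low=0/1 high=2/5
symbol=a low=4/25 high=8/25

Derivation:
Step 1: interval [0/1, 1/1), width = 1/1 - 0/1 = 1/1
  'e': [0/1 + 1/1*0/1, 0/1 + 1/1*2/5) = [0/1, 2/5) <- contains code 6/25
  'a': [0/1 + 1/1*2/5, 0/1 + 1/1*4/5) = [2/5, 4/5)
  'c': [0/1 + 1/1*4/5, 0/1 + 1/1*1/1) = [4/5, 1/1)
  emit 'e', narrow to [0/1, 2/5)
Step 2: interval [0/1, 2/5), width = 2/5 - 0/1 = 2/5
  'e': [0/1 + 2/5*0/1, 0/1 + 2/5*2/5) = [0/1, 4/25)
  'a': [0/1 + 2/5*2/5, 0/1 + 2/5*4/5) = [4/25, 8/25) <- contains code 6/25
  'c': [0/1 + 2/5*4/5, 0/1 + 2/5*1/1) = [8/25, 2/5)
  emit 'a', narrow to [4/25, 8/25)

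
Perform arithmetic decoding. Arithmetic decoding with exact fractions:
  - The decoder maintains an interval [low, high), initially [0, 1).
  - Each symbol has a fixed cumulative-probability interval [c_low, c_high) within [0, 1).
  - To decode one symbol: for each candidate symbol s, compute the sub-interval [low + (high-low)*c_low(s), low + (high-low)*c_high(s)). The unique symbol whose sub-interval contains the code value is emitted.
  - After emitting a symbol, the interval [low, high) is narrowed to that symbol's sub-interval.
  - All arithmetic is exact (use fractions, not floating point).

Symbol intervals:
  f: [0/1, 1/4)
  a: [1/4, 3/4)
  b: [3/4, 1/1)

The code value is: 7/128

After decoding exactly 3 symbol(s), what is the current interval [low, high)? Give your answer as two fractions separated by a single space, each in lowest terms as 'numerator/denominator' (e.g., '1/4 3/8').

Step 1: interval [0/1, 1/1), width = 1/1 - 0/1 = 1/1
  'f': [0/1 + 1/1*0/1, 0/1 + 1/1*1/4) = [0/1, 1/4) <- contains code 7/128
  'a': [0/1 + 1/1*1/4, 0/1 + 1/1*3/4) = [1/4, 3/4)
  'b': [0/1 + 1/1*3/4, 0/1 + 1/1*1/1) = [3/4, 1/1)
  emit 'f', narrow to [0/1, 1/4)
Step 2: interval [0/1, 1/4), width = 1/4 - 0/1 = 1/4
  'f': [0/1 + 1/4*0/1, 0/1 + 1/4*1/4) = [0/1, 1/16) <- contains code 7/128
  'a': [0/1 + 1/4*1/4, 0/1 + 1/4*3/4) = [1/16, 3/16)
  'b': [0/1 + 1/4*3/4, 0/1 + 1/4*1/1) = [3/16, 1/4)
  emit 'f', narrow to [0/1, 1/16)
Step 3: interval [0/1, 1/16), width = 1/16 - 0/1 = 1/16
  'f': [0/1 + 1/16*0/1, 0/1 + 1/16*1/4) = [0/1, 1/64)
  'a': [0/1 + 1/16*1/4, 0/1 + 1/16*3/4) = [1/64, 3/64)
  'b': [0/1 + 1/16*3/4, 0/1 + 1/16*1/1) = [3/64, 1/16) <- contains code 7/128
  emit 'b', narrow to [3/64, 1/16)

Answer: 3/64 1/16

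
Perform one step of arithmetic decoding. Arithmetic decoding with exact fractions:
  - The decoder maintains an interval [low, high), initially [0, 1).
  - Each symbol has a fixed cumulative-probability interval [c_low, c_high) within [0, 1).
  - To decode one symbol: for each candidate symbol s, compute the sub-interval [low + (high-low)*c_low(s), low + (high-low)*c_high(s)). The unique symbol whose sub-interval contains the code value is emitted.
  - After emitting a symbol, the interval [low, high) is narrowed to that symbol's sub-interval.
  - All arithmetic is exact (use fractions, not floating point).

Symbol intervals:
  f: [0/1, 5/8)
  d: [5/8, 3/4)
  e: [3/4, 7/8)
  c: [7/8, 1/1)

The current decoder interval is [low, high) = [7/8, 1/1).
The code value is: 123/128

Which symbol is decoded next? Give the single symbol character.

Interval width = high − low = 1/1 − 7/8 = 1/8
Scaled code = (code − low) / width = (123/128 − 7/8) / 1/8 = 11/16
  f: [0/1, 5/8) 
  d: [5/8, 3/4) ← scaled code falls here ✓
  e: [3/4, 7/8) 
  c: [7/8, 1/1) 

Answer: d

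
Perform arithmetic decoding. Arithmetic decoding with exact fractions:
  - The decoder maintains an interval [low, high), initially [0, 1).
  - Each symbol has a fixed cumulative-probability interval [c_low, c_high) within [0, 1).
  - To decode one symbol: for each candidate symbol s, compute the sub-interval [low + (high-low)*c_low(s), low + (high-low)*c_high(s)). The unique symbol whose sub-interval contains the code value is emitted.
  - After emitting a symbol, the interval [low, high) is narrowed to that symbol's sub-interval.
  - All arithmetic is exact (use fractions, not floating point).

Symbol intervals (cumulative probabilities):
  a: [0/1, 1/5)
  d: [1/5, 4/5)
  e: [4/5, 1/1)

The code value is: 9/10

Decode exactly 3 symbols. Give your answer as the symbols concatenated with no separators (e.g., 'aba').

Answer: edd

Derivation:
Step 1: interval [0/1, 1/1), width = 1/1 - 0/1 = 1/1
  'a': [0/1 + 1/1*0/1, 0/1 + 1/1*1/5) = [0/1, 1/5)
  'd': [0/1 + 1/1*1/5, 0/1 + 1/1*4/5) = [1/5, 4/5)
  'e': [0/1 + 1/1*4/5, 0/1 + 1/1*1/1) = [4/5, 1/1) <- contains code 9/10
  emit 'e', narrow to [4/5, 1/1)
Step 2: interval [4/5, 1/1), width = 1/1 - 4/5 = 1/5
  'a': [4/5 + 1/5*0/1, 4/5 + 1/5*1/5) = [4/5, 21/25)
  'd': [4/5 + 1/5*1/5, 4/5 + 1/5*4/5) = [21/25, 24/25) <- contains code 9/10
  'e': [4/5 + 1/5*4/5, 4/5 + 1/5*1/1) = [24/25, 1/1)
  emit 'd', narrow to [21/25, 24/25)
Step 3: interval [21/25, 24/25), width = 24/25 - 21/25 = 3/25
  'a': [21/25 + 3/25*0/1, 21/25 + 3/25*1/5) = [21/25, 108/125)
  'd': [21/25 + 3/25*1/5, 21/25 + 3/25*4/5) = [108/125, 117/125) <- contains code 9/10
  'e': [21/25 + 3/25*4/5, 21/25 + 3/25*1/1) = [117/125, 24/25)
  emit 'd', narrow to [108/125, 117/125)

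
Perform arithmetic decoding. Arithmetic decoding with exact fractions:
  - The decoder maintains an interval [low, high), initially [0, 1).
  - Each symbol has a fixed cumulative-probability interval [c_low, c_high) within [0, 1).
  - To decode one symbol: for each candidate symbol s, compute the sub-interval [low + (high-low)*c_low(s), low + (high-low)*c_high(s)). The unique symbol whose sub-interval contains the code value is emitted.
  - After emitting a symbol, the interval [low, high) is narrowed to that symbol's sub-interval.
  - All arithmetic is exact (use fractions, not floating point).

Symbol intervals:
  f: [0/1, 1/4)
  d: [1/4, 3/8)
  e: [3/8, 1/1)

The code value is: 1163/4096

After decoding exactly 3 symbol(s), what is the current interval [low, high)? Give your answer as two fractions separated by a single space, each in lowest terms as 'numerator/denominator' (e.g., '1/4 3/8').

Answer: 9/32 73/256

Derivation:
Step 1: interval [0/1, 1/1), width = 1/1 - 0/1 = 1/1
  'f': [0/1 + 1/1*0/1, 0/1 + 1/1*1/4) = [0/1, 1/4)
  'd': [0/1 + 1/1*1/4, 0/1 + 1/1*3/8) = [1/4, 3/8) <- contains code 1163/4096
  'e': [0/1 + 1/1*3/8, 0/1 + 1/1*1/1) = [3/8, 1/1)
  emit 'd', narrow to [1/4, 3/8)
Step 2: interval [1/4, 3/8), width = 3/8 - 1/4 = 1/8
  'f': [1/4 + 1/8*0/1, 1/4 + 1/8*1/4) = [1/4, 9/32)
  'd': [1/4 + 1/8*1/4, 1/4 + 1/8*3/8) = [9/32, 19/64) <- contains code 1163/4096
  'e': [1/4 + 1/8*3/8, 1/4 + 1/8*1/1) = [19/64, 3/8)
  emit 'd', narrow to [9/32, 19/64)
Step 3: interval [9/32, 19/64), width = 19/64 - 9/32 = 1/64
  'f': [9/32 + 1/64*0/1, 9/32 + 1/64*1/4) = [9/32, 73/256) <- contains code 1163/4096
  'd': [9/32 + 1/64*1/4, 9/32 + 1/64*3/8) = [73/256, 147/512)
  'e': [9/32 + 1/64*3/8, 9/32 + 1/64*1/1) = [147/512, 19/64)
  emit 'f', narrow to [9/32, 73/256)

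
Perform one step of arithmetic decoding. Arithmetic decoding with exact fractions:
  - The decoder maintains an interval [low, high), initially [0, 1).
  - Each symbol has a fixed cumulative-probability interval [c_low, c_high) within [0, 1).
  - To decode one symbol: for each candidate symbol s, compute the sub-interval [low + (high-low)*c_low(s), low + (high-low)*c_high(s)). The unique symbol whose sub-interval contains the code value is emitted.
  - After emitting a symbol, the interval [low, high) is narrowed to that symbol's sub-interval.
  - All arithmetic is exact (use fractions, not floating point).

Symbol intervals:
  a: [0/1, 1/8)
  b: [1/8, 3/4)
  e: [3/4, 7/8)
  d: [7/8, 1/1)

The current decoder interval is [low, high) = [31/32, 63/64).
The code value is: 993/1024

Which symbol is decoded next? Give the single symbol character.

Answer: a

Derivation:
Interval width = high − low = 63/64 − 31/32 = 1/64
Scaled code = (code − low) / width = (993/1024 − 31/32) / 1/64 = 1/16
  a: [0/1, 1/8) ← scaled code falls here ✓
  b: [1/8, 3/4) 
  e: [3/4, 7/8) 
  d: [7/8, 1/1) 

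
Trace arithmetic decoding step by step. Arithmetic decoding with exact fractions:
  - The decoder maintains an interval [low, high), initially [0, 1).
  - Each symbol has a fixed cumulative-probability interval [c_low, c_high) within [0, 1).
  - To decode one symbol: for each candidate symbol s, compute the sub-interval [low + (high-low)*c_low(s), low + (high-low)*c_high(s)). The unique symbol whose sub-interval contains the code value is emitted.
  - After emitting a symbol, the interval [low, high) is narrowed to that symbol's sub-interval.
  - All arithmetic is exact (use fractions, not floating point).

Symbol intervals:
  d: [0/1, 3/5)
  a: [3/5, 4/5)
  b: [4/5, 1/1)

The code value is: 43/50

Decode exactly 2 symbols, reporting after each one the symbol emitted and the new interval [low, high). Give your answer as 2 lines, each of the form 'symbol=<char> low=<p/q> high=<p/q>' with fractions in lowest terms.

Step 1: interval [0/1, 1/1), width = 1/1 - 0/1 = 1/1
  'd': [0/1 + 1/1*0/1, 0/1 + 1/1*3/5) = [0/1, 3/5)
  'a': [0/1 + 1/1*3/5, 0/1 + 1/1*4/5) = [3/5, 4/5)
  'b': [0/1 + 1/1*4/5, 0/1 + 1/1*1/1) = [4/5, 1/1) <- contains code 43/50
  emit 'b', narrow to [4/5, 1/1)
Step 2: interval [4/5, 1/1), width = 1/1 - 4/5 = 1/5
  'd': [4/5 + 1/5*0/1, 4/5 + 1/5*3/5) = [4/5, 23/25) <- contains code 43/50
  'a': [4/5 + 1/5*3/5, 4/5 + 1/5*4/5) = [23/25, 24/25)
  'b': [4/5 + 1/5*4/5, 4/5 + 1/5*1/1) = [24/25, 1/1)
  emit 'd', narrow to [4/5, 23/25)

Answer: symbol=b low=4/5 high=1/1
symbol=d low=4/5 high=23/25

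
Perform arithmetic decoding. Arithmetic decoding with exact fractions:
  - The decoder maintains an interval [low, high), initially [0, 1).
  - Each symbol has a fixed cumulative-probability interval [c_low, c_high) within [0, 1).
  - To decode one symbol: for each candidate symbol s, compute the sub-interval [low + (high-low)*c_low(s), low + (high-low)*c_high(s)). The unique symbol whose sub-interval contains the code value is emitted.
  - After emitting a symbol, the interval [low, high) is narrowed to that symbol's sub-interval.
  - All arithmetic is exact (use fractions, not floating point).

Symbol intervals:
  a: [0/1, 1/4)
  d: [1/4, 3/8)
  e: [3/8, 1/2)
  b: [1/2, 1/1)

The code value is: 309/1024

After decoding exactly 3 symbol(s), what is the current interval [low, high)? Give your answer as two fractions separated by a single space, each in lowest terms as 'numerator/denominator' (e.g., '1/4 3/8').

Step 1: interval [0/1, 1/1), width = 1/1 - 0/1 = 1/1
  'a': [0/1 + 1/1*0/1, 0/1 + 1/1*1/4) = [0/1, 1/4)
  'd': [0/1 + 1/1*1/4, 0/1 + 1/1*3/8) = [1/4, 3/8) <- contains code 309/1024
  'e': [0/1 + 1/1*3/8, 0/1 + 1/1*1/2) = [3/8, 1/2)
  'b': [0/1 + 1/1*1/2, 0/1 + 1/1*1/1) = [1/2, 1/1)
  emit 'd', narrow to [1/4, 3/8)
Step 2: interval [1/4, 3/8), width = 3/8 - 1/4 = 1/8
  'a': [1/4 + 1/8*0/1, 1/4 + 1/8*1/4) = [1/4, 9/32)
  'd': [1/4 + 1/8*1/4, 1/4 + 1/8*3/8) = [9/32, 19/64)
  'e': [1/4 + 1/8*3/8, 1/4 + 1/8*1/2) = [19/64, 5/16) <- contains code 309/1024
  'b': [1/4 + 1/8*1/2, 1/4 + 1/8*1/1) = [5/16, 3/8)
  emit 'e', narrow to [19/64, 5/16)
Step 3: interval [19/64, 5/16), width = 5/16 - 19/64 = 1/64
  'a': [19/64 + 1/64*0/1, 19/64 + 1/64*1/4) = [19/64, 77/256)
  'd': [19/64 + 1/64*1/4, 19/64 + 1/64*3/8) = [77/256, 155/512) <- contains code 309/1024
  'e': [19/64 + 1/64*3/8, 19/64 + 1/64*1/2) = [155/512, 39/128)
  'b': [19/64 + 1/64*1/2, 19/64 + 1/64*1/1) = [39/128, 5/16)
  emit 'd', narrow to [77/256, 155/512)

Answer: 77/256 155/512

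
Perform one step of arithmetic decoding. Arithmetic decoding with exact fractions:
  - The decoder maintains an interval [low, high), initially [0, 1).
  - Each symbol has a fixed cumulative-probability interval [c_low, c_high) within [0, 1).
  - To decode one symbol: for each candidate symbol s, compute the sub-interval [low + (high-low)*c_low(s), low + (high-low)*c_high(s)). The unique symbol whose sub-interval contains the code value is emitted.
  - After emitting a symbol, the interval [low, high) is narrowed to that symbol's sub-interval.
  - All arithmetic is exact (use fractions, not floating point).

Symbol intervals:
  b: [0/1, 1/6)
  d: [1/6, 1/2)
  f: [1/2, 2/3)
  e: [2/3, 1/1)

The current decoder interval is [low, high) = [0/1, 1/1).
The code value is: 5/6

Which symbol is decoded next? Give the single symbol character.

Answer: e

Derivation:
Interval width = high − low = 1/1 − 0/1 = 1/1
Scaled code = (code − low) / width = (5/6 − 0/1) / 1/1 = 5/6
  b: [0/1, 1/6) 
  d: [1/6, 1/2) 
  f: [1/2, 2/3) 
  e: [2/3, 1/1) ← scaled code falls here ✓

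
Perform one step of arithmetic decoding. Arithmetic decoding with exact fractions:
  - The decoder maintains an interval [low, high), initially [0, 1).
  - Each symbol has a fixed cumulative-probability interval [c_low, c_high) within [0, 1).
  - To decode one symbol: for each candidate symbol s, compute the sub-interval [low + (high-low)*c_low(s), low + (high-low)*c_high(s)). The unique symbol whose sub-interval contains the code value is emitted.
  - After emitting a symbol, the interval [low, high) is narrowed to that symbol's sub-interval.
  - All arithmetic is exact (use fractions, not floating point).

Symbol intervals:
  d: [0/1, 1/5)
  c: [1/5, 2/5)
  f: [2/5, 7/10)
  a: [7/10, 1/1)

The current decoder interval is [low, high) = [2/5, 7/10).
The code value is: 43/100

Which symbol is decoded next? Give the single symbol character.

Interval width = high − low = 7/10 − 2/5 = 3/10
Scaled code = (code − low) / width = (43/100 − 2/5) / 3/10 = 1/10
  d: [0/1, 1/5) ← scaled code falls here ✓
  c: [1/5, 2/5) 
  f: [2/5, 7/10) 
  a: [7/10, 1/1) 

Answer: d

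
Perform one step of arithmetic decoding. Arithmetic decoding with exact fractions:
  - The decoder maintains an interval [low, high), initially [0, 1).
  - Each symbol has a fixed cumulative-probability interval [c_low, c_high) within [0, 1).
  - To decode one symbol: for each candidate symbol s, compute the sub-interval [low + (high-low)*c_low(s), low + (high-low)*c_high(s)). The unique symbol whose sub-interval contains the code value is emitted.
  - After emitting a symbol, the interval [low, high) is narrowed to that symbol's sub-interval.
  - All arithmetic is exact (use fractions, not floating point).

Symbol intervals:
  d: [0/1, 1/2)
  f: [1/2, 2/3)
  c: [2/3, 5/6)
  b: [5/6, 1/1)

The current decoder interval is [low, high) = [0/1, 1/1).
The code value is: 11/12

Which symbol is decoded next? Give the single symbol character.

Interval width = high − low = 1/1 − 0/1 = 1/1
Scaled code = (code − low) / width = (11/12 − 0/1) / 1/1 = 11/12
  d: [0/1, 1/2) 
  f: [1/2, 2/3) 
  c: [2/3, 5/6) 
  b: [5/6, 1/1) ← scaled code falls here ✓

Answer: b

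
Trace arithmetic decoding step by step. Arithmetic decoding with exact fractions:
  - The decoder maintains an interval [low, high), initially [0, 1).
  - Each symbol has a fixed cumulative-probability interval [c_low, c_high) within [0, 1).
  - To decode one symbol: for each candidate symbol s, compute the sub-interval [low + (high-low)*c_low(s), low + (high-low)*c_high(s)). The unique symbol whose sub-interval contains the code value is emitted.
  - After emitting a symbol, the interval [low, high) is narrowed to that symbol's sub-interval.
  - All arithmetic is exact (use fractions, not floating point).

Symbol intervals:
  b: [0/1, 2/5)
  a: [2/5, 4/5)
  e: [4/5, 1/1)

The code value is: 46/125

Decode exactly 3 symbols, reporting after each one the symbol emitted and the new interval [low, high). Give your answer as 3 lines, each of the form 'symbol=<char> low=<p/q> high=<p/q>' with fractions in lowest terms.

Step 1: interval [0/1, 1/1), width = 1/1 - 0/1 = 1/1
  'b': [0/1 + 1/1*0/1, 0/1 + 1/1*2/5) = [0/1, 2/5) <- contains code 46/125
  'a': [0/1 + 1/1*2/5, 0/1 + 1/1*4/5) = [2/5, 4/5)
  'e': [0/1 + 1/1*4/5, 0/1 + 1/1*1/1) = [4/5, 1/1)
  emit 'b', narrow to [0/1, 2/5)
Step 2: interval [0/1, 2/5), width = 2/5 - 0/1 = 2/5
  'b': [0/1 + 2/5*0/1, 0/1 + 2/5*2/5) = [0/1, 4/25)
  'a': [0/1 + 2/5*2/5, 0/1 + 2/5*4/5) = [4/25, 8/25)
  'e': [0/1 + 2/5*4/5, 0/1 + 2/5*1/1) = [8/25, 2/5) <- contains code 46/125
  emit 'e', narrow to [8/25, 2/5)
Step 3: interval [8/25, 2/5), width = 2/5 - 8/25 = 2/25
  'b': [8/25 + 2/25*0/1, 8/25 + 2/25*2/5) = [8/25, 44/125)
  'a': [8/25 + 2/25*2/5, 8/25 + 2/25*4/5) = [44/125, 48/125) <- contains code 46/125
  'e': [8/25 + 2/25*4/5, 8/25 + 2/25*1/1) = [48/125, 2/5)
  emit 'a', narrow to [44/125, 48/125)

Answer: symbol=b low=0/1 high=2/5
symbol=e low=8/25 high=2/5
symbol=a low=44/125 high=48/125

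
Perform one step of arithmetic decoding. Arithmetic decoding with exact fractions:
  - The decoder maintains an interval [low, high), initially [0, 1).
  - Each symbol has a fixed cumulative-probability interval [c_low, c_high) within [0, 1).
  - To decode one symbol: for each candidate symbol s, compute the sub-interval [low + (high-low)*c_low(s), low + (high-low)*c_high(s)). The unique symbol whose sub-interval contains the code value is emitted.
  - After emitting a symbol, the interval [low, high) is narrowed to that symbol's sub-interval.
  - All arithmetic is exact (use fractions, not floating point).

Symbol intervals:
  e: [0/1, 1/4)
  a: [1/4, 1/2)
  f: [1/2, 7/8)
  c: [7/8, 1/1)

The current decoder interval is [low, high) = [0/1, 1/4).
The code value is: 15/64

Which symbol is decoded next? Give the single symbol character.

Interval width = high − low = 1/4 − 0/1 = 1/4
Scaled code = (code − low) / width = (15/64 − 0/1) / 1/4 = 15/16
  e: [0/1, 1/4) 
  a: [1/4, 1/2) 
  f: [1/2, 7/8) 
  c: [7/8, 1/1) ← scaled code falls here ✓

Answer: c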